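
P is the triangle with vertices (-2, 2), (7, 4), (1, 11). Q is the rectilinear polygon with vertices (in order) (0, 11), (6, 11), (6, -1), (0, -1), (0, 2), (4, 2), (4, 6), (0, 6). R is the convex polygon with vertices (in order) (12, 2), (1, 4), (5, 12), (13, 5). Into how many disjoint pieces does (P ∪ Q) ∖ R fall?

1

(P ∪ Q) ∖ R is a single connected region.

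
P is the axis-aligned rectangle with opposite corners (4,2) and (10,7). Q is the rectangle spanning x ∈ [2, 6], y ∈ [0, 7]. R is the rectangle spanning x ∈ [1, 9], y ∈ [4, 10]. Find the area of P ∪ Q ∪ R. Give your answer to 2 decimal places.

75.00

By inclusion–exclusion:
Individual areas: |P| = 30, |Q| = 28, |R| = 48.
|P∩Q|: x∈[4,6], y∈[2,7] → 2·5 = 10.
|P∩R|: x∈[4,9], y∈[4,7] → 5·3 = 15.
|Q∩R|: x∈[2,6], y∈[4,7] → 4·3 = 12.
|P∩Q∩R| = 6.
|P ∪ Q ∪ R| = 106 − 37 + 6 = 75.00.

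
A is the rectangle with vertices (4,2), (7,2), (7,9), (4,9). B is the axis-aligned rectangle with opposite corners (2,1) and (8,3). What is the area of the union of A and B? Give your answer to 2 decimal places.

30.00

By inclusion–exclusion:
Individual areas: |A| = 21, |B| = 12.
|A∩B|: x∈[4,7], y∈[2,3] → 3·1 = 3.
|A ∪ B| = 33 − 3 = 30.00.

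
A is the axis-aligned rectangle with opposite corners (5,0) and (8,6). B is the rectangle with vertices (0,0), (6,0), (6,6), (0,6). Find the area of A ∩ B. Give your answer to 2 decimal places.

|A∩B|: x∈[5,6], y∈[0,6] → 1·6 = 6.

6.00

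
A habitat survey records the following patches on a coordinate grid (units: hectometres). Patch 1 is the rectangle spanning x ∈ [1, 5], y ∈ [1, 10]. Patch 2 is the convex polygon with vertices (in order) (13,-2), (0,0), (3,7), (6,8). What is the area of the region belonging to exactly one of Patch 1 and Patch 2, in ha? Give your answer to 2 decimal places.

|Patch 1| = 36, |Patch 2| = 67, |Patch 1∩Patch 2| = 20.
|Patch 1 △ Patch 2| = |Patch 1| + |Patch 2| − 2·|Patch 1∩Patch 2| = 36 + 67 − 40 = 63.00.

63.00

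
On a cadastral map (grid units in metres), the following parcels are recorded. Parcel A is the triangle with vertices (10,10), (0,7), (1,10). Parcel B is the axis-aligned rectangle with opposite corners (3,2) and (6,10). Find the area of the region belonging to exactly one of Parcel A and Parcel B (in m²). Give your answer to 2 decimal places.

|Parcel A| = 13.5, |Parcel B| = 24, |Parcel A∩Parcel B| = 4.95.
|Parcel A △ Parcel B| = |Parcel A| + |Parcel B| − 2·|Parcel A∩Parcel B| = 13.5 + 24 − 9.9 = 27.60.

27.60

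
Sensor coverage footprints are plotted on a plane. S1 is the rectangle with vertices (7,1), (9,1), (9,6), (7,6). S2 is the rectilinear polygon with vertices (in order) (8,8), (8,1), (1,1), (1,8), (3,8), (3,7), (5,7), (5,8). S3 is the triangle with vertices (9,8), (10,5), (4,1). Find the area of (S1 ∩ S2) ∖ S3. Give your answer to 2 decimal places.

|S1 ∩ S2| = 5.
|(S1 ∩ S2) ∩ S3| = 2.4381.
|(S1 ∩ S2) ∖ S3| = 5 − 2.4381 = 2.56.

2.56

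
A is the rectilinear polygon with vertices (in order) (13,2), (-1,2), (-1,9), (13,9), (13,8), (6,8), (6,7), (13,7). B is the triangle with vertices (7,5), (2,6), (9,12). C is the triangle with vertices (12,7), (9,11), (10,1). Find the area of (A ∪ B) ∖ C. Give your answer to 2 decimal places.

87.47

|A ∪ B| = 96.6786.
|(A ∪ B) ∩ C| = 9.2083.
|(A ∪ B) ∖ C| = 96.6786 − 9.2083 = 87.47.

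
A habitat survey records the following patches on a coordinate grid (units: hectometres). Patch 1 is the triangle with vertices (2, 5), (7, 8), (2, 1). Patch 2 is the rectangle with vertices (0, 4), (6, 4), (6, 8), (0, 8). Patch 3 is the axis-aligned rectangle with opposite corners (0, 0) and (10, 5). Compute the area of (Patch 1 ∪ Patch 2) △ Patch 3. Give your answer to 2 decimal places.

59.19

|Patch 1 ∪ Patch 2| = 27.6143.
|(Patch 1 ∪ Patch 2) ∩ Patch 3| = 9.2143.
|(Patch 1 ∪ Patch 2) △ Patch 3| = 27.6143 + 50 − 18.4286 = 59.19.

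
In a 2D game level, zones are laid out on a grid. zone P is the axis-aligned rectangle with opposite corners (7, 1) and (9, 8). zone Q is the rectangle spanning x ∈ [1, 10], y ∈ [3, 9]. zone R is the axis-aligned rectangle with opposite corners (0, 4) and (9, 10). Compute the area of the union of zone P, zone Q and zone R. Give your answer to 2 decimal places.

By inclusion–exclusion:
Individual areas: |zone P| = 14, |zone Q| = 54, |zone R| = 54.
|zone P∩zone Q|: x∈[7,9], y∈[3,8] → 2·5 = 10.
|zone P∩zone R|: x∈[7,9], y∈[4,8] → 2·4 = 8.
|zone Q∩zone R|: x∈[1,9], y∈[4,9] → 8·5 = 40.
|zone P∩zone Q∩zone R| = 8.
|zone P ∪ zone Q ∪ zone R| = 122 − 58 + 8 = 72.00.

72.00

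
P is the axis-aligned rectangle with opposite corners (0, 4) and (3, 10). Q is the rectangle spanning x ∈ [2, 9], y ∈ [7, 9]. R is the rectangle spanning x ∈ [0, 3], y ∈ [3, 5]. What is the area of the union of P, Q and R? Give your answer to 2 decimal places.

33.00

By inclusion–exclusion:
Individual areas: |P| = 18, |Q| = 14, |R| = 6.
|P∩Q|: x∈[2,3], y∈[7,9] → 1·2 = 2.
|P∩R|: x∈[0,3], y∈[4,5] → 3·1 = 3.
|Q∩R| = 0 (no overlap).
|P∩Q∩R| = 0.
|P ∪ Q ∪ R| = 38 − 5 + 0 = 33.00.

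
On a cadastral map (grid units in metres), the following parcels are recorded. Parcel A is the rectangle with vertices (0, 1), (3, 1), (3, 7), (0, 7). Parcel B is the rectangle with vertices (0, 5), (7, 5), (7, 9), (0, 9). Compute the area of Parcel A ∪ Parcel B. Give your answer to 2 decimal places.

40.00

By inclusion–exclusion:
Individual areas: |Parcel A| = 18, |Parcel B| = 28.
|Parcel A∩Parcel B|: x∈[0,3], y∈[5,7] → 3·2 = 6.
|Parcel A ∪ Parcel B| = 46 − 6 = 40.00.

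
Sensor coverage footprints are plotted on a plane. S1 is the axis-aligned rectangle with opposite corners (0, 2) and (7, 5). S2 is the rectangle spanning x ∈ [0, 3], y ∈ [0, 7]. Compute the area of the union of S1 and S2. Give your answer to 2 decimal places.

33.00

By inclusion–exclusion:
Individual areas: |S1| = 21, |S2| = 21.
|S1∩S2|: x∈[0,3], y∈[2,5] → 3·3 = 9.
|S1 ∪ S2| = 42 − 9 = 33.00.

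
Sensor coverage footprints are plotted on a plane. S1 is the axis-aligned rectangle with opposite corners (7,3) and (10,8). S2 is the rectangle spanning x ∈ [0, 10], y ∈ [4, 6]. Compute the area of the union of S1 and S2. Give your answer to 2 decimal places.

29.00

By inclusion–exclusion:
Individual areas: |S1| = 15, |S2| = 20.
|S1∩S2|: x∈[7,10], y∈[4,6] → 3·2 = 6.
|S1 ∪ S2| = 35 − 6 = 29.00.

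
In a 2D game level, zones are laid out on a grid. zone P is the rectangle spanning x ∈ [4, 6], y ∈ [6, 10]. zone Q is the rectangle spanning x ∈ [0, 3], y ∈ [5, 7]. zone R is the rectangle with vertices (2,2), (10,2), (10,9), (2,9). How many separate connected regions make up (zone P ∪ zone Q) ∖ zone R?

(zone P ∪ zone Q) ∖ zone R splits into 2 disjoint pieces (area 2, area 4).

2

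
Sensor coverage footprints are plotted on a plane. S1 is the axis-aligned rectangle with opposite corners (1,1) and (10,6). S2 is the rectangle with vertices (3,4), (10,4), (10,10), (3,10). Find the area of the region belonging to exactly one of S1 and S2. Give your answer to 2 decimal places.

|S1∩S2|: x∈[3,10], y∈[4,6] → 7·2 = 14.
|S1 △ S2| = |S1| + |S2| − 2·|S1∩S2| = 45 + 42 − 28 = 59.00.

59.00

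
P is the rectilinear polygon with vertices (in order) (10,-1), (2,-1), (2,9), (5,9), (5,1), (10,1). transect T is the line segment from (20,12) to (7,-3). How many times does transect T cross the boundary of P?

The segment meets the boundary at (8.733,-1), (10,0.462).

2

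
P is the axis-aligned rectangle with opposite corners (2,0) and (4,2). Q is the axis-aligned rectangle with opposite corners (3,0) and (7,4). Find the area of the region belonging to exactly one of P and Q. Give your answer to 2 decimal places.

16.00

|P∩Q|: x∈[3,4], y∈[0,2] → 1·2 = 2.
|P △ Q| = |P| + |Q| − 2·|P∩Q| = 4 + 16 − 4 = 16.00.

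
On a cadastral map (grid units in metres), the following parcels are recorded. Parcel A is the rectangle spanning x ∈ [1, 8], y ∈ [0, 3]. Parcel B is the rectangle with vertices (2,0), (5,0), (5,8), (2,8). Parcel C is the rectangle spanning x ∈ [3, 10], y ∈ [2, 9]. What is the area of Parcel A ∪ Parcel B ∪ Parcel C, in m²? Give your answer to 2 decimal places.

By inclusion–exclusion:
Individual areas: |Parcel A| = 21, |Parcel B| = 24, |Parcel C| = 49.
|Parcel A∩Parcel B|: x∈[2,5], y∈[0,3] → 3·3 = 9.
|Parcel A∩Parcel C|: x∈[3,8], y∈[2,3] → 5·1 = 5.
|Parcel B∩Parcel C|: x∈[3,5], y∈[2,8] → 2·6 = 12.
|Parcel A∩Parcel B∩Parcel C| = 2.
|Parcel A ∪ Parcel B ∪ Parcel C| = 94 − 26 + 2 = 70.00.

70.00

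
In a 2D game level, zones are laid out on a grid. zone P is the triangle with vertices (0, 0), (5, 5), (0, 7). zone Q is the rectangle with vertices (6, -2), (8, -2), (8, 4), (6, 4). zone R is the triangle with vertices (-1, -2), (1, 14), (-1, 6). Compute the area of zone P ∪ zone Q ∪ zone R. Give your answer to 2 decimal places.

37.44

By inclusion–exclusion:
Individual areas: |zone P| = 17.5, |zone Q| = 12, |zone R| = 8.
|zone P∩zone Q| = 0.
|zone P∩zone R| = 0.0595.
|zone Q∩zone R| = 0.
|zone P∩zone Q∩zone R| = 0.
|zone P ∪ zone Q ∪ zone R| = 37.5 − 0.0595 + 0 = 37.44.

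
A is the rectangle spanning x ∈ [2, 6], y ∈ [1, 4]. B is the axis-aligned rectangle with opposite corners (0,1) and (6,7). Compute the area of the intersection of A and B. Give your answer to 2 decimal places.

12.00

|A∩B|: x∈[2,6], y∈[1,4] → 4·3 = 12.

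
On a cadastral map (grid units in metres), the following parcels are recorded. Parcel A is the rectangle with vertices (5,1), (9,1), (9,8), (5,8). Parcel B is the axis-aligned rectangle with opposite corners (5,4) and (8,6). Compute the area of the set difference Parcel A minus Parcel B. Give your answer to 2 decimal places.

22.00

|Parcel A∩Parcel B|: x∈[5,8], y∈[4,6] → 3·2 = 6.
|Parcel A| = 28.
|Parcel A ∖ Parcel B| = |Parcel A| − |Parcel A∩Parcel B| = 28 − 6 = 22.00.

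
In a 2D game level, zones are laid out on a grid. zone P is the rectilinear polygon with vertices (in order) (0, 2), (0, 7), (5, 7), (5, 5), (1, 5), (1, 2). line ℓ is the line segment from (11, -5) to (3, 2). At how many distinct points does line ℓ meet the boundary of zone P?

The segment lies entirely outside zone P and never meets its boundary.

0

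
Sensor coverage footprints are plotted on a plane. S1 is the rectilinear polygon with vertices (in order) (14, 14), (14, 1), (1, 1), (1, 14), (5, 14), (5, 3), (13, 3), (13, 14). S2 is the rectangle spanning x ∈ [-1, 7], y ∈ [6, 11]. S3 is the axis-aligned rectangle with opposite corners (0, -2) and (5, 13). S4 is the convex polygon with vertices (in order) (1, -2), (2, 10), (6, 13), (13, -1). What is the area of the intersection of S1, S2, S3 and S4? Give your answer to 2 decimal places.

15.00

The intersection is the polygon with vertices (5,6), (1.667,6), (2,10), (3.333,11), (5,11).
By the shoelace formula its area is 15.00.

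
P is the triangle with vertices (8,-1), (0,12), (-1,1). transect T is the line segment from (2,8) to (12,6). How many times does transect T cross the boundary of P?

1

The segment meets the boundary at (2.526,7.895).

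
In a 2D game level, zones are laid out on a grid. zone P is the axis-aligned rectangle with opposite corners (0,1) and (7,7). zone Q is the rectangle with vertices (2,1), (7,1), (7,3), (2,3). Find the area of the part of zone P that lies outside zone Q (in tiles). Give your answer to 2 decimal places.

32.00

|zone P∩zone Q|: x∈[2,7], y∈[1,3] → 5·2 = 10.
|zone P| = 42.
|zone P ∖ zone Q| = |zone P| − |zone P∩zone Q| = 42 − 10 = 32.00.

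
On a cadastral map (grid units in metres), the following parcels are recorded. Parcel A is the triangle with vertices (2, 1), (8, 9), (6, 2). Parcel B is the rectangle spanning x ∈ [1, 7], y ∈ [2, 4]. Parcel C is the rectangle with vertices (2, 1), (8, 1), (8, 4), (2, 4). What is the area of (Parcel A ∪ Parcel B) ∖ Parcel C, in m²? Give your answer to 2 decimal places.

|Parcel A ∪ Parcel B| = 19.4286.
|(Parcel A ∪ Parcel B) ∩ Parcel C| = 11.625.
|(Parcel A ∪ Parcel B) ∖ Parcel C| = 19.4286 − 11.625 = 7.80.

7.80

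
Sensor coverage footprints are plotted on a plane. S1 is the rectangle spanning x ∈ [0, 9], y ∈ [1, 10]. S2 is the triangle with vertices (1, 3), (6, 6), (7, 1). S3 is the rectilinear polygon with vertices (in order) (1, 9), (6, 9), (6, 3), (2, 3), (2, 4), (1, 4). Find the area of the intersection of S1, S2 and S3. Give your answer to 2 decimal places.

The intersection is the polygon with vertices (6,6), (6,3), (2,3), (2,3.6).
By the shoelace formula its area is 7.20.

7.20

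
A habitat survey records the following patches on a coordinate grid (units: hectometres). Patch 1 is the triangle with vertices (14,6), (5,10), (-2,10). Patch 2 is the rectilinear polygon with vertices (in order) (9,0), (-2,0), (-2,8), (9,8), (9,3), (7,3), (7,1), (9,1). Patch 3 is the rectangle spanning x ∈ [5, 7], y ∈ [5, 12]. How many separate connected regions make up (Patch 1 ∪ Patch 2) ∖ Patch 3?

2

(Patch 1 ∪ Patch 2) ∖ Patch 3 splits into 2 disjoint pieces (area 6.125, area 81.7639).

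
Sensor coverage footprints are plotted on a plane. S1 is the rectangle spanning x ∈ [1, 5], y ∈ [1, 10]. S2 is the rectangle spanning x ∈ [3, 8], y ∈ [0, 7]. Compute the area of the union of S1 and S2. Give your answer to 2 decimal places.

59.00

By inclusion–exclusion:
Individual areas: |S1| = 36, |S2| = 35.
|S1∩S2|: x∈[3,5], y∈[1,7] → 2·6 = 12.
|S1 ∪ S2| = 71 − 12 = 59.00.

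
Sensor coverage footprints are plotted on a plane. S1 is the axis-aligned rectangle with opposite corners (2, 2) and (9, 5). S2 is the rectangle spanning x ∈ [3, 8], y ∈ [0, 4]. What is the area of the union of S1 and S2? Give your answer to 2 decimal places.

By inclusion–exclusion:
Individual areas: |S1| = 21, |S2| = 20.
|S1∩S2|: x∈[3,8], y∈[2,4] → 5·2 = 10.
|S1 ∪ S2| = 41 − 10 = 31.00.

31.00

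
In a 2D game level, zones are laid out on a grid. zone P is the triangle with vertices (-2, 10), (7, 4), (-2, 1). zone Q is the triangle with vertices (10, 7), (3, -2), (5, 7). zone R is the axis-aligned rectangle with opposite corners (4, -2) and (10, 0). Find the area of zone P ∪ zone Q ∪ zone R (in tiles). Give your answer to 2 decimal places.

71.46

By inclusion–exclusion:
Individual areas: |zone P| = 40.5, |zone Q| = 22.5, |zone R| = 12.
|zone P∩zone Q| = 3.3445.
|zone P∩zone R| = 0.
|zone Q∩zone R| = 0.1984.
|zone P∩zone Q∩zone R| = 0.
|zone P ∪ zone Q ∪ zone R| = 75 − 3.5429 + 0 = 71.46.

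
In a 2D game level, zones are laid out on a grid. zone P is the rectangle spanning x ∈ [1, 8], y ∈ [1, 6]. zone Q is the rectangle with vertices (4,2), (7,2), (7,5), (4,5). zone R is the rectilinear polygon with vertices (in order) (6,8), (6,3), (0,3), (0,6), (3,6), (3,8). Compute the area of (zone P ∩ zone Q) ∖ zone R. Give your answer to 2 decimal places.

5.00

|zone P ∩ zone Q| = 9.
|(zone P ∩ zone Q) ∩ zone R| = 4.
|(zone P ∩ zone Q) ∖ zone R| = 9 − 4 = 5.00.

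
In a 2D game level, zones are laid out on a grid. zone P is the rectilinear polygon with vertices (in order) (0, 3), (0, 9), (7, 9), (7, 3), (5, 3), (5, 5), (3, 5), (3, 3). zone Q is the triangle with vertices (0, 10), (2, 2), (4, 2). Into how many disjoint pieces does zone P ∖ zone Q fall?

2

zone P ∖ zone Q splits into 2 disjoint pieces (area 6, area 26.25).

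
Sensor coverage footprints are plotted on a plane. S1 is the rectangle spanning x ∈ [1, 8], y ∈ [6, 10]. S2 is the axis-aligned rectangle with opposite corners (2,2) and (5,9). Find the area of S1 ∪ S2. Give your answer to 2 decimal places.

By inclusion–exclusion:
Individual areas: |S1| = 28, |S2| = 21.
|S1∩S2|: x∈[2,5], y∈[6,9] → 3·3 = 9.
|S1 ∪ S2| = 49 − 9 = 40.00.

40.00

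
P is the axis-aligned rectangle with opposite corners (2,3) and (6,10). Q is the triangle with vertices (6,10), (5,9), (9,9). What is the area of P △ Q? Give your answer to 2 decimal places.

|P| = 28, |Q| = 2, |P∩Q| = 0.5.
|P △ Q| = |P| + |Q| − 2·|P∩Q| = 28 + 2 − 1 = 29.00.

29.00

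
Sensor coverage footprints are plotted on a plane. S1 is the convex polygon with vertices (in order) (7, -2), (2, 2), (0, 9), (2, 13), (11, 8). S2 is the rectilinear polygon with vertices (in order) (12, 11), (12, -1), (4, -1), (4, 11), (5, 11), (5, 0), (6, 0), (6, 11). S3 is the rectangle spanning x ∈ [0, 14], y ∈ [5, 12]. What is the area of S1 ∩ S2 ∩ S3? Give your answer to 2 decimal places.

26.14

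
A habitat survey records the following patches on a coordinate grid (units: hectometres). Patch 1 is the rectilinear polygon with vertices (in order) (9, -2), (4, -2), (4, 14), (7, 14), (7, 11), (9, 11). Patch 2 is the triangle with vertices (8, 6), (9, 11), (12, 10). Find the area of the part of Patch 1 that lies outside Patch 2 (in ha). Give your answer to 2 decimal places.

|Patch 1| = 74, |Patch 1∩Patch 2| = 2.
|Patch 1 ∖ Patch 2| = |Patch 1| − |Patch 1∩Patch 2| = 74 − 2 = 72.00.

72.00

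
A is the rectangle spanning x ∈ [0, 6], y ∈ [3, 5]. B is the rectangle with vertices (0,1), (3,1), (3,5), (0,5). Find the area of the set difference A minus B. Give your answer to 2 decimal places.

6.00

|A∩B|: x∈[0,3], y∈[3,5] → 3·2 = 6.
|A| = 12.
|A ∖ B| = |A| − |A∩B| = 12 − 6 = 6.00.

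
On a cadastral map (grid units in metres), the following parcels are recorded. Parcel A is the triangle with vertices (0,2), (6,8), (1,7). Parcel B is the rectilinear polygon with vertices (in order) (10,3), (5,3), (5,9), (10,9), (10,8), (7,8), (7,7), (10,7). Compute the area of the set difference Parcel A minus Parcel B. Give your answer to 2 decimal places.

|Parcel A| = 12, |Parcel A∩Parcel B| = 0.4.
|Parcel A ∖ Parcel B| = |Parcel A| − |Parcel A∩Parcel B| = 12 − 0.4 = 11.60.

11.60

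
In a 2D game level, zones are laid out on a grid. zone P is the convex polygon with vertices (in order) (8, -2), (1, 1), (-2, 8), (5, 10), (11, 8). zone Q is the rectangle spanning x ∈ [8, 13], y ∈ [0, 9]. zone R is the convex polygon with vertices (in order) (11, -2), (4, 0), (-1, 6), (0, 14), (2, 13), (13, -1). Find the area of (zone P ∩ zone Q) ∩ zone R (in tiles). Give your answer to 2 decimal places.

The region (zone P ∩ zone Q) ∩ zone R is the polygon with vertices (8.6,0), (8,0), (8,5.364), (9.599,3.329).
By the shoelace formula its area is 5.29.

5.29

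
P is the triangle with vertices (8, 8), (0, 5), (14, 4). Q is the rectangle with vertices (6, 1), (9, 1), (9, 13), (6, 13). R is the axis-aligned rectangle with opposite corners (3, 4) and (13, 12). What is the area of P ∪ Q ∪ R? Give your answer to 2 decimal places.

94.31

By inclusion–exclusion:
Individual areas: |P| = 25, |Q| = 36, |R| = 80.
|P∩Q| = 9.5238.
|P∩R| = 22.6935.
|Q∩R|: x∈[6,9], y∈[4,12] → 3·8 = 24.
|P∩Q∩R| = 9.5238.
|P ∪ Q ∪ R| = 141 − 56.2173 + 9.5238 = 94.31.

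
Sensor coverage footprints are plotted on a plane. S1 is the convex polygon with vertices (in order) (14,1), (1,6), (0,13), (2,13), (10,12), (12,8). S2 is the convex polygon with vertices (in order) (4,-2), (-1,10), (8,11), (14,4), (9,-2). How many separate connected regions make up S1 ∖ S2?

2

S1 ∖ S2 splits into 2 disjoint pieces (area 1.8824, area 26.8973).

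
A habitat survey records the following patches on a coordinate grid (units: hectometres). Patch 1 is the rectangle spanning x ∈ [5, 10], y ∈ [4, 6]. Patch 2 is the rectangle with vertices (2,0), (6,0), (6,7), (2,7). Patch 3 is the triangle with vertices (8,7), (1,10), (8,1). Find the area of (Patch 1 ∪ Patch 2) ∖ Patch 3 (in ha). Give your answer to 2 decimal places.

27.43

|Patch 1 ∪ Patch 2| = 36.
|(Patch 1 ∪ Patch 2) ∩ Patch 3| = 8.5714.
|(Patch 1 ∪ Patch 2) ∖ Patch 3| = 36 − 8.5714 = 27.43.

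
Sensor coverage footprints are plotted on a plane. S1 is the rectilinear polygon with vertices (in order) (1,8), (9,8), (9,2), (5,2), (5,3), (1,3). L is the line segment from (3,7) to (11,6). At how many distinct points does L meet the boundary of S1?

1

The segment meets the boundary at (9,6.25).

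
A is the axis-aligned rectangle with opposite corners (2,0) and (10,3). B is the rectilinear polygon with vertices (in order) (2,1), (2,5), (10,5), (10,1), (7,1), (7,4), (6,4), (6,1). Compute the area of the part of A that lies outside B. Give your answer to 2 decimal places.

10.00

|A| = 24, |A∩B| = 14.
|A ∖ B| = |A| − |A∩B| = 24 − 14 = 10.00.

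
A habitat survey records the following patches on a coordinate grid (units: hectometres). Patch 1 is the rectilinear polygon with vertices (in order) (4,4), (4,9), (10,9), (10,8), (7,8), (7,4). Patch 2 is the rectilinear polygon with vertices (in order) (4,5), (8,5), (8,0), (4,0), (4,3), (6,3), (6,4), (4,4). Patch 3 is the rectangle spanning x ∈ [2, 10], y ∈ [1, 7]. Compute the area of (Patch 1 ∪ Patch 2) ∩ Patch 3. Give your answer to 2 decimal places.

20.00

|Patch 1 ∪ Patch 2| = 33.
|(Patch 1 ∪ Patch 2) ∩ Patch 3| = 20.00.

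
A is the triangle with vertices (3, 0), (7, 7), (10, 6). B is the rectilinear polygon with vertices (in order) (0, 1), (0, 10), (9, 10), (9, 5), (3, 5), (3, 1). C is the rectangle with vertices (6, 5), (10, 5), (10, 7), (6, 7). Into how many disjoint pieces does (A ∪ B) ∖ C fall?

1

(A ∪ B) ∖ C is a single connected region.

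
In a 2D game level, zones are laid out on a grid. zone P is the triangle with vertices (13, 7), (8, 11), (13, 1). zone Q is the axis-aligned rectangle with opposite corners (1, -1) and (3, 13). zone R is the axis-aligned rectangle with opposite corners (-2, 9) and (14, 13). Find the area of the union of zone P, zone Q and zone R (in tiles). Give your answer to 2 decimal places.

97.50

By inclusion–exclusion:
Individual areas: |zone P| = 15, |zone Q| = 28, |zone R| = 64.
|zone P∩zone Q| = 0.
|zone P∩zone R| = 1.5.
|zone Q∩zone R|: x∈[1,3], y∈[9,13] → 2·4 = 8.
|zone P∩zone Q∩zone R| = 0.
|zone P ∪ zone Q ∪ zone R| = 107 − 9.5 + 0 = 97.50.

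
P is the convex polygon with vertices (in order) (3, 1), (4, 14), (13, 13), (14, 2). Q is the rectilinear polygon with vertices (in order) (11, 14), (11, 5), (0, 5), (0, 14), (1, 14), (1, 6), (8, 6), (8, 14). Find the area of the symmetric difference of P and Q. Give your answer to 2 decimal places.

103.36

|P| = 120, |Q| = 43, |P∩Q| = 29.8205.
|P △ Q| = |P| + |Q| − 2·|P∩Q| = 120 + 43 − 59.641 = 103.36.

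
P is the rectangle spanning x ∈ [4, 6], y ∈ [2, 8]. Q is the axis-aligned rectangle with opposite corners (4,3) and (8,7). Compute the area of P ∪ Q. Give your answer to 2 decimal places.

20.00

By inclusion–exclusion:
Individual areas: |P| = 12, |Q| = 16.
|P∩Q|: x∈[4,6], y∈[3,7] → 2·4 = 8.
|P ∪ Q| = 28 − 8 = 20.00.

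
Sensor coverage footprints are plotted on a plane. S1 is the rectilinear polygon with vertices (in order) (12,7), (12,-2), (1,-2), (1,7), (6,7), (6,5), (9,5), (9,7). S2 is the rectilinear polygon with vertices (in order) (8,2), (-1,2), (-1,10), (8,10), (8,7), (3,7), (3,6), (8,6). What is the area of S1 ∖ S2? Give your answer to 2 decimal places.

65.00

|S1| = 93, |S1∩S2| = 28.
|S1 ∖ S2| = |S1| − |S1∩S2| = 93 − 28 = 65.00.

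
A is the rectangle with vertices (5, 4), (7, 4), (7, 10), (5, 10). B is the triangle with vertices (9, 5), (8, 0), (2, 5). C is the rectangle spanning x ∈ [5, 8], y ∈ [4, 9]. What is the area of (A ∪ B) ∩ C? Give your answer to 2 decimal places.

11.00

The region (A ∪ B) ∩ C is the polygon with vertices (7,5), (8,5), (8,4), (5,4), (5,5), (5,9), (7,9).
By the shoelace formula its area is 11.00.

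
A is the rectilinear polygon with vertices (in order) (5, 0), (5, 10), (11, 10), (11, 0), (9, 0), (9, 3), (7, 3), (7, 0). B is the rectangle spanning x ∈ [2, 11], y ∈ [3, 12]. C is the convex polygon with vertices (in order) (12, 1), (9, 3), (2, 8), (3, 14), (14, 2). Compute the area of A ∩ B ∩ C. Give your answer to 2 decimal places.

26.04

The intersection is the polygon with vertices (6.667,10), (11,5.273), (11,3), (9,3), (5,5.857), (5,10).
By the shoelace formula its area is 26.04.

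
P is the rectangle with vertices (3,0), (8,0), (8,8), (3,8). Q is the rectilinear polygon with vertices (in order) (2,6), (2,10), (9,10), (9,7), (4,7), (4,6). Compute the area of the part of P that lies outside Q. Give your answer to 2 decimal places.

|P| = 40, |P∩Q| = 6.
|P ∖ Q| = |P| − |P∩Q| = 40 − 6 = 34.00.

34.00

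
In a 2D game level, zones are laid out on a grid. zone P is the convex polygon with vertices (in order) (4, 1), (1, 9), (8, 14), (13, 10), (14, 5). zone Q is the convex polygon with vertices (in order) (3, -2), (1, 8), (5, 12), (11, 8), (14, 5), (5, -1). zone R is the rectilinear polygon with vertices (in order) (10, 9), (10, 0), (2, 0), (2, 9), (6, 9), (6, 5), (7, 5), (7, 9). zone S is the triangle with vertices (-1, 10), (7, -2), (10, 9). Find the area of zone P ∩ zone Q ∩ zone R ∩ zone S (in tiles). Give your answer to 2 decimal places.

41.04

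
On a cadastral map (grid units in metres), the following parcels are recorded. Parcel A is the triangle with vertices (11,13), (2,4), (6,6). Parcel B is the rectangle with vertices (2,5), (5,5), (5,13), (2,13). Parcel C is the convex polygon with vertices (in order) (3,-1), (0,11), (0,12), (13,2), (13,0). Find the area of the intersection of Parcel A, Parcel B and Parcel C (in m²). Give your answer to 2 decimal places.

The intersection is the polygon with vertices (5,5.5), (4,5), (3,5), (5,7).
By the shoelace formula its area is 1.75.

1.75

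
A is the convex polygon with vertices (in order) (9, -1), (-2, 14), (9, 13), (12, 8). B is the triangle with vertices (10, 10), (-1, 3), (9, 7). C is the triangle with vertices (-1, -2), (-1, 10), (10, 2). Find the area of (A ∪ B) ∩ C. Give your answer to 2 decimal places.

12.56

The region (A ∪ B) ∩ C is the polygon with vertices (-1,3), (3.818,6.066), (3.143,6.987), (10,2), (7.474,1.081), (4.464,5.186).
By the shoelace formula its area is 12.56.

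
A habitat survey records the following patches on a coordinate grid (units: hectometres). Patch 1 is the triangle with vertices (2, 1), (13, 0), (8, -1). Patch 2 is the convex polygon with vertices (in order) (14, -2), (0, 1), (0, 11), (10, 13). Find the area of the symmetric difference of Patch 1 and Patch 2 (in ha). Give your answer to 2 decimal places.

141.88

|Patch 1| = 8, |Patch 2| = 149, |Patch 1∩Patch 2| = 7.5586.
|Patch 1 △ Patch 2| = |Patch 1| + |Patch 2| − 2·|Patch 1∩Patch 2| = 8 + 149 − 15.1172 = 141.88.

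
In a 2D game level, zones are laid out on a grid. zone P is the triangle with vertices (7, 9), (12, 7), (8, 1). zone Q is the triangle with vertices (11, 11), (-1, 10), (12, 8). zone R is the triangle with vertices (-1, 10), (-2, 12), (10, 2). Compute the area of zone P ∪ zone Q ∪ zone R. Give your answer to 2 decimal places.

43.88

By inclusion–exclusion:
Individual areas: |zone P| = 19, |zone Q| = 18.5, |zone R| = 7.
|zone P∩zone Q| = 0.1048.
|zone P∩zone R| = 0.2532.
|zone Q∩zone R| = 0.2591.
|zone P∩zone Q∩zone R| = 0.
|zone P ∪ zone Q ∪ zone R| = 44.5 − 0.6172 + 0 = 43.88.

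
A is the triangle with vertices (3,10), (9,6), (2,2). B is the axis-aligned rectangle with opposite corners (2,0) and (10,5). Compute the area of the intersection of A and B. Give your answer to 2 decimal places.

7.31

The intersection is the polygon with vertices (2,2), (2.375,5), (7.25,5).
By the shoelace formula its area is 7.31.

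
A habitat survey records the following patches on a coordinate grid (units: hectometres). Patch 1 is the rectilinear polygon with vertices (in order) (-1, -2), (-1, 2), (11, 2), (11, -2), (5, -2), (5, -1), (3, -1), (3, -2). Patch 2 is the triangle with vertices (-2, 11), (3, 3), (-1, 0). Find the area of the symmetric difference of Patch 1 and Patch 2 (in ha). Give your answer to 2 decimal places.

64.17

|Patch 1| = 46, |Patch 2| = 23.5, |Patch 1∩Patch 2| = 2.6667.
|Patch 1 △ Patch 2| = |Patch 1| + |Patch 2| − 2·|Patch 1∩Patch 2| = 46 + 23.5 − 5.3333 = 64.17.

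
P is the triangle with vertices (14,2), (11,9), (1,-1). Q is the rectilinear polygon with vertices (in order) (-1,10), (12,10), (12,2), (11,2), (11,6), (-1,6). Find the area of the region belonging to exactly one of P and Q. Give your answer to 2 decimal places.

|P| = 50, |Q| = 56, |P∩Q| = 10.3333.
|P △ Q| = |P| + |Q| − 2·|P∩Q| = 50 + 56 − 20.6667 = 85.33.

85.33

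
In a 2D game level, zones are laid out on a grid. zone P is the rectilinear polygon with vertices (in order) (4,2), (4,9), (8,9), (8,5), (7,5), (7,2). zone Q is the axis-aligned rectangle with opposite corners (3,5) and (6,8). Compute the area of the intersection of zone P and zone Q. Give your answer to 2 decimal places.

The intersection is the polygon with vertices (4,8), (6,8), (6,5), (4,5).
By the shoelace formula its area is 6.00.

6.00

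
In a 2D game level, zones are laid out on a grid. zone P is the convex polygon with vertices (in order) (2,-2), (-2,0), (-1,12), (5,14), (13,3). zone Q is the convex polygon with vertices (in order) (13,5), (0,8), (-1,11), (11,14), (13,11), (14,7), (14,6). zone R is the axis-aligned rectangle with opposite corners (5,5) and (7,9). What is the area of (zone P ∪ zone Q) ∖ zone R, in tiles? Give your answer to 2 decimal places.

181.44

|zone P ∪ zone Q| = 189.4444.
|(zone P ∪ zone Q) ∩ zone R| = 8.
|(zone P ∪ zone Q) ∖ zone R| = 189.4444 − 8 = 181.44.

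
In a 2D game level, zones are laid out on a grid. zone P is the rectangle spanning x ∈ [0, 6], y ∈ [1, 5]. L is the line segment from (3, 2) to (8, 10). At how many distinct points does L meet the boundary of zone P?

1

The segment meets the boundary at (4.875,5).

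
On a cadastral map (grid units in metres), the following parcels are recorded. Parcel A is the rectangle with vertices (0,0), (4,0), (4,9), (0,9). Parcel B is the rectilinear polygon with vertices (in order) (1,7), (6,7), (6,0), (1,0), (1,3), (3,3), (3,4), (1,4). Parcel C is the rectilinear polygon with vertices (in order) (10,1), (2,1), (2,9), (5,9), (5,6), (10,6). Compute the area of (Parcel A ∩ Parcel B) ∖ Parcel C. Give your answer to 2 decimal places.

8.00

|Parcel A ∩ Parcel B| = 19.
|(Parcel A ∩ Parcel B) ∩ Parcel C| = 11.
|(Parcel A ∩ Parcel B) ∖ Parcel C| = 19 − 11 = 8.00.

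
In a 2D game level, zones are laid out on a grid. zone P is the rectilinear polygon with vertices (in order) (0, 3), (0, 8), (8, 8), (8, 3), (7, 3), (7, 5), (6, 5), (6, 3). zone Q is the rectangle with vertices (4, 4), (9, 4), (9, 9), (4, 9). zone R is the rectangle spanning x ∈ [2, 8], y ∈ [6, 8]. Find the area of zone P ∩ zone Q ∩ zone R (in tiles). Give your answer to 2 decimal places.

The intersection is the polygon with vertices (8,6), (4,6), (4,8), (8,8).
By the shoelace formula its area is 8.00.

8.00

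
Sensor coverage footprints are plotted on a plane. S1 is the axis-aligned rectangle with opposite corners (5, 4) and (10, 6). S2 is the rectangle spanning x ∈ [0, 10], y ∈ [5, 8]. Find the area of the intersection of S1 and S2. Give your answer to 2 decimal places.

5.00

|S1∩S2|: x∈[5,10], y∈[5,6] → 5·1 = 5.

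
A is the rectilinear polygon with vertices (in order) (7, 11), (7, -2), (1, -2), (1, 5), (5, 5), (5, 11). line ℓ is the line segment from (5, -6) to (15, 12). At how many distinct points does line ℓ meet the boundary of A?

0

The segment lies entirely outside A and never meets its boundary.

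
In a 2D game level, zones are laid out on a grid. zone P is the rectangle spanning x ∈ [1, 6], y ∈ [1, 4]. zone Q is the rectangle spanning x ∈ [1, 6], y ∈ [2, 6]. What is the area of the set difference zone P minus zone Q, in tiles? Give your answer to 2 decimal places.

|zone P∩zone Q|: x∈[1,6], y∈[2,4] → 5·2 = 10.
|zone P| = 15.
|zone P ∖ zone Q| = |zone P| − |zone P∩zone Q| = 15 − 10 = 5.00.

5.00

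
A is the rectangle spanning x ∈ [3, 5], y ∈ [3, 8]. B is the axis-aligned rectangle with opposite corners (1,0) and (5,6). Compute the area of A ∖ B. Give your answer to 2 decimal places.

4.00

|A∩B|: x∈[3,5], y∈[3,6] → 2·3 = 6.
|A| = 10.
|A ∖ B| = |A| − |A∩B| = 10 − 6 = 4.00.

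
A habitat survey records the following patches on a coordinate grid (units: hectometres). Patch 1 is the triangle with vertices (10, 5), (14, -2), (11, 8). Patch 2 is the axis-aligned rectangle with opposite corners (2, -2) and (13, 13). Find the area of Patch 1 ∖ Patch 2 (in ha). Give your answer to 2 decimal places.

0.79

|Patch 1| = 9.5, |Patch 1∩Patch 2| = 8.7083.
|Patch 1 ∖ Patch 2| = |Patch 1| − |Patch 1∩Patch 2| = 9.5 − 8.7083 = 0.79.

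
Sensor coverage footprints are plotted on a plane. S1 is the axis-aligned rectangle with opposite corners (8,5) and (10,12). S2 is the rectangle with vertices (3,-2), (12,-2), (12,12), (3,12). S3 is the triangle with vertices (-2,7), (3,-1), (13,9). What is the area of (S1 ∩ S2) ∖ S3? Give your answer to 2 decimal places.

|S1 ∩ S2| = 14.
|(S1 ∩ S2) ∩ S3| = 6.4333.
|(S1 ∩ S2) ∖ S3| = 14 − 6.4333 = 7.57.

7.57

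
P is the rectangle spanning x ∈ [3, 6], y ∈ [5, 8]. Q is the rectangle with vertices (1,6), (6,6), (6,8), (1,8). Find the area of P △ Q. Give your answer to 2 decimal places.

|P∩Q|: x∈[3,6], y∈[6,8] → 3·2 = 6.
|P △ Q| = |P| + |Q| − 2·|P∩Q| = 9 + 10 − 12 = 7.00.

7.00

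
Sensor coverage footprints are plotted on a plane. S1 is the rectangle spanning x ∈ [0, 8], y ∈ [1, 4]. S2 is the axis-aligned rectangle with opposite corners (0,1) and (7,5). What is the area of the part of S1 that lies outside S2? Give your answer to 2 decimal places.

3.00

|S1∩S2|: x∈[0,7], y∈[1,4] → 7·3 = 21.
|S1| = 24.
|S1 ∖ S2| = |S1| − |S1∩S2| = 24 − 21 = 3.00.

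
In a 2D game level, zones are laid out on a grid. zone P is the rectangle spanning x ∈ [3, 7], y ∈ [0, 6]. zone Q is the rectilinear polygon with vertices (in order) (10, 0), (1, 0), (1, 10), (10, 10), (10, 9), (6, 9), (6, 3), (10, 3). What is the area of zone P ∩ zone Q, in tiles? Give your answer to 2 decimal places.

21.00

The intersection is the polygon with vertices (7,0), (3,0), (3,6), (6,6), (6,3), (7,3).
By the shoelace formula its area is 21.00.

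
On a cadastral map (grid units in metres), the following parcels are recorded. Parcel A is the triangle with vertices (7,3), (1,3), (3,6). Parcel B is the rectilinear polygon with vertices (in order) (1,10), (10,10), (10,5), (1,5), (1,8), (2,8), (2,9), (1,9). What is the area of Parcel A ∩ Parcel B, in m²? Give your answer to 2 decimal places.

1.00

The intersection is the polygon with vertices (3,6), (4.333,5), (2.333,5).
By the shoelace formula its area is 1.00.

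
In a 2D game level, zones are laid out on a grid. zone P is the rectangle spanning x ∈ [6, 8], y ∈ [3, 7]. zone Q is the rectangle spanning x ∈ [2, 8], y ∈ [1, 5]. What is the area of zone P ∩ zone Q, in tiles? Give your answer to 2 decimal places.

|zone P∩zone Q|: x∈[6,8], y∈[3,5] → 2·2 = 4.

4.00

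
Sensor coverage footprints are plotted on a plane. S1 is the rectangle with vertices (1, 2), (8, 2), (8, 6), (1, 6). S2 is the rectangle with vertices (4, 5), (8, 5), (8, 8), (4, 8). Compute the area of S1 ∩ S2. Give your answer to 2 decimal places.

|S1∩S2|: x∈[4,8], y∈[5,6] → 4·1 = 4.

4.00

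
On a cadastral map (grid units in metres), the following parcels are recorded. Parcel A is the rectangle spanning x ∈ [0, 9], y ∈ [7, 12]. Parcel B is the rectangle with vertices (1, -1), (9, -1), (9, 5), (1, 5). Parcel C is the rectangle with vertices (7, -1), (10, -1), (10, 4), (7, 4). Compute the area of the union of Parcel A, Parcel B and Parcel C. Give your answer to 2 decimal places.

98.00

By inclusion–exclusion:
Individual areas: |Parcel A| = 45, |Parcel B| = 48, |Parcel C| = 15.
|Parcel A∩Parcel B| = 0 (no overlap).
|Parcel A∩Parcel C| = 0 (no overlap).
|Parcel B∩Parcel C|: x∈[7,9], y∈[-1,4] → 2·5 = 10.
|Parcel A∩Parcel B∩Parcel C| = 0.
|Parcel A ∪ Parcel B ∪ Parcel C| = 108 − 10 + 0 = 98.00.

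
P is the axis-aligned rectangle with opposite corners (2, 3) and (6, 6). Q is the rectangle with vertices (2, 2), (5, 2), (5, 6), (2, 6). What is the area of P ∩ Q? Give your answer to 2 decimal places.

9.00

|P∩Q|: x∈[2,5], y∈[3,6] → 3·3 = 9.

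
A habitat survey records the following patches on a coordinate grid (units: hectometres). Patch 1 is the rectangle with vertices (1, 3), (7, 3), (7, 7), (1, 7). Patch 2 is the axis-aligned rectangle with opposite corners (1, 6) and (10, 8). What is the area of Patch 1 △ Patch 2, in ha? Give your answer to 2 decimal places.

30.00

|Patch 1∩Patch 2|: x∈[1,7], y∈[6,7] → 6·1 = 6.
|Patch 1 △ Patch 2| = |Patch 1| + |Patch 2| − 2·|Patch 1∩Patch 2| = 24 + 18 − 12 = 30.00.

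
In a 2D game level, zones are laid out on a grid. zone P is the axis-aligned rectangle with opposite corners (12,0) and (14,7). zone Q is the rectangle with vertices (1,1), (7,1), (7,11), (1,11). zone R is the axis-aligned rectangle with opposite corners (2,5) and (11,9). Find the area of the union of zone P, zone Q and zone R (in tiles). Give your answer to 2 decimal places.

90.00

By inclusion–exclusion:
Individual areas: |zone P| = 14, |zone Q| = 60, |zone R| = 36.
|zone P∩zone Q| = 0 (no overlap).
|zone P∩zone R| = 0 (no overlap).
|zone Q∩zone R|: x∈[2,7], y∈[5,9] → 5·4 = 20.
|zone P∩zone Q∩zone R| = 0.
|zone P ∪ zone Q ∪ zone R| = 110 − 20 + 0 = 90.00.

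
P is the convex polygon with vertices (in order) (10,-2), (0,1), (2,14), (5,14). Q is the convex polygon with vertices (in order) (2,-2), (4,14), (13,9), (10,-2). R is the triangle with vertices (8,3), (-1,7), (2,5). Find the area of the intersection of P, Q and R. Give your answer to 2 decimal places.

The intersection is the polygon with vertices (2.908,5.263), (8,3), (2.84,4.72).
By the shoelace formula its area is 1.46.

1.46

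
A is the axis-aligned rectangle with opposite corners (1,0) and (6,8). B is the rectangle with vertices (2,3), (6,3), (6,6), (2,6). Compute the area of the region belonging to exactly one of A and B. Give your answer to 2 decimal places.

28.00

|A∩B|: x∈[2,6], y∈[3,6] → 4·3 = 12.
|A △ B| = |A| + |B| − 2·|A∩B| = 40 + 12 − 24 = 28.00.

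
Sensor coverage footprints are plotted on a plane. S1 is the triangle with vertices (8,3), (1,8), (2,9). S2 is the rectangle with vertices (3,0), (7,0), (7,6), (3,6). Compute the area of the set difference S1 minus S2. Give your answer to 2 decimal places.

4.34

|S1| = 6, |S1∩S2| = 1.6571.
|S1 ∖ S2| = |S1| − |S1∩S2| = 6 − 1.6571 = 4.34.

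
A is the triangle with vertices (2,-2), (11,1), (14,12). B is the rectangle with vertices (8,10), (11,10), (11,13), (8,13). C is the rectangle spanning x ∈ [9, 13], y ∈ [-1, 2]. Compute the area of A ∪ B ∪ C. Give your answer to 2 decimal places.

63.20

By inclusion–exclusion:
Individual areas: |A| = 45, |B| = 9, |C| = 12.
|A∩B| = 0.
|A∩C| = 2.803.
|B∩C| = 0 (no overlap).
|A∩B∩C| = 0.
|A ∪ B ∪ C| = 66 − 2.803 + 0 = 63.20.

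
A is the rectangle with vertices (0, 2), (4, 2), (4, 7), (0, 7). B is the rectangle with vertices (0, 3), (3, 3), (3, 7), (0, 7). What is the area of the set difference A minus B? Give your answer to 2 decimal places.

8.00

|A∩B|: x∈[0,3], y∈[3,7] → 3·4 = 12.
|A| = 20.
|A ∖ B| = |A| − |A∩B| = 20 − 12 = 8.00.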